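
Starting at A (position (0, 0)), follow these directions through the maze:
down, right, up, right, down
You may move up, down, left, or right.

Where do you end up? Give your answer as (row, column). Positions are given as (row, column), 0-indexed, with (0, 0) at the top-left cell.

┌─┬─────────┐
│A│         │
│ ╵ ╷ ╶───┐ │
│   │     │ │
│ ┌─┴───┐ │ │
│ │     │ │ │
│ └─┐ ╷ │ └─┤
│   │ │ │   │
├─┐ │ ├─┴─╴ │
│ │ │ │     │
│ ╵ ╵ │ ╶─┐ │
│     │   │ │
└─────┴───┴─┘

Following directions step by step:
Start: (0, 0)
  down: (0, 0) → (1, 0)
  right: (1, 0) → (1, 1)
  up: (1, 1) → (0, 1)
  right: (0, 1) → (0, 2)
  down: (0, 2) → (1, 2)
Final position: (1, 2)

Path taken:

┌─┬─────────┐
│A│↱ ↓      │
│ ╵ ╷ ╶───┐ │
│↳ ↑│B    │ │
│ ┌─┴───┐ │ │
│ │     │ │ │
│ └─┐ ╷ │ └─┤
│   │ │ │   │
├─┐ │ ├─┴─╴ │
│ │ │ │     │
│ ╵ ╵ │ ╶─┐ │
│     │   │ │
└─────┴───┴─┘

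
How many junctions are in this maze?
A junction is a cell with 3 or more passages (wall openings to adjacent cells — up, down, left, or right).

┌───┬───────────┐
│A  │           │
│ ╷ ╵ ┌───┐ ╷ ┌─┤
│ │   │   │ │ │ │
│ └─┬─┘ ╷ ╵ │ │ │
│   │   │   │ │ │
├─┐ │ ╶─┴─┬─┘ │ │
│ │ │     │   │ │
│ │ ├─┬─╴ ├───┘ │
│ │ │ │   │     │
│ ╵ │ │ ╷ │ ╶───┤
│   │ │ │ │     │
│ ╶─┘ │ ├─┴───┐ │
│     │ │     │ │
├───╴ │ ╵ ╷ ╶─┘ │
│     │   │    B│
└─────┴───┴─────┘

Checking each cell for number of passages:

Junctions found (3+ passages):
  (0, 5): 3 passages
  (0, 6): 3 passages
  (4, 4): 3 passages
  (5, 0): 3 passages
  (6, 2): 3 passages
  (6, 5): 3 passages
Total junctions: 6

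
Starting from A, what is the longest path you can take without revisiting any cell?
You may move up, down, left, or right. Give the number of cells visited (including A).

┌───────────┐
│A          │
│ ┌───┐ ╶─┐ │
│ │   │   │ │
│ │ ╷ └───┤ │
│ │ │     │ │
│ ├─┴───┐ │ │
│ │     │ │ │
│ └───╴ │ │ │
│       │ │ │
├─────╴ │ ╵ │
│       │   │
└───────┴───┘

Finding longest simple path using DFS:
Start: (0, 0)
Longest path visits 20 cells
Path: A → right → right → right → right → right → down → down → down → down → down → left → up → up → up → left → left → up → left → down

Solution:

┌───────────┐
│A → → → → ↓│
│ ┌───┐ ╶─┐ │
│ │↓ ↰│   │↓│
│ │ ╷ └───┤ │
│ │B│↑ ← ↰│↓│
│ ├─┴───┐ │ │
│ │     │↑│↓│
│ └───╴ │ │ │
│       │↑│↓│
├─────╴ │ ╵ │
│       │↑ ↲│
└───────┴───┘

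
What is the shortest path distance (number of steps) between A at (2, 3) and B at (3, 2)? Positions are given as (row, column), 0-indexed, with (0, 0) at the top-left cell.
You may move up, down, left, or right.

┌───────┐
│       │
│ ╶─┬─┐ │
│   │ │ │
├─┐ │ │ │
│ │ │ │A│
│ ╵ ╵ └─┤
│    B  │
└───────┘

Finding path from (2, 3) to (3, 2):
Path: (2,3) → (1,3) → (0,3) → (0,2) → (0,1) → (0,0) → (1,0) → (1,1) → (2,1) → (3,1) → (3,2)
Distance: 10 steps

Solution:

┌───────┐
│↓ ← ← ↰│
│ ╶─┬─┐ │
│↳ ↓│ │↑│
├─┐ │ │ │
│ │↓│ │A│
│ ╵ ╵ └─┤
│  ↳ B  │
└───────┘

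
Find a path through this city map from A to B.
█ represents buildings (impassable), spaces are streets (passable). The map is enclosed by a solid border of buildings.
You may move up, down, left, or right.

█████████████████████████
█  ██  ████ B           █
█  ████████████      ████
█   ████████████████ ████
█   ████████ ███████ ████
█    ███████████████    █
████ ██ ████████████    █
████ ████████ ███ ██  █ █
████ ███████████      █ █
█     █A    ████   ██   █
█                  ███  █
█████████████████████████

Finding the shortest path from A to B:
Movement: cardinal only
Path length: 31 steps
Directions: down → right → right → right → right → right → right → right → right → right → up → up → right → right → right → right → up → up → up → up → up → up → up → left → left → left → left → left → left → left → left

Solution:

█████████████████████████
█  ██  ████ B←←←←←←←↰   █
█  ████████████     ↑████
█   ████████████████↑████
█   ████████ ███████↑████
█    ███████████████↑   █
████ ██ ████████████↑   █
████ ████████ ███ ██↑ █ █
████ ███████████↱→→→↑ █ █
█     █A    ████↑  ██   █
█      ↳→→→→→→→→↑  ███  █
█████████████████████████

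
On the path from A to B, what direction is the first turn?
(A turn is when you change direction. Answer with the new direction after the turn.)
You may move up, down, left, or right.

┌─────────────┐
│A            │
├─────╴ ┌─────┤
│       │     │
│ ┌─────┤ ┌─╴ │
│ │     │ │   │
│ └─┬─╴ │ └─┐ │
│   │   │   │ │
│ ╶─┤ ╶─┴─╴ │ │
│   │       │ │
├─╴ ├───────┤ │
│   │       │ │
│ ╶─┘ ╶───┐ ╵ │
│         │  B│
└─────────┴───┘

Directions: right, right, right, down, left, left, left, down, down, down, right, down, left, down, right, right, up, right, right, right, down, right
First turn direction: down

Solution:

┌─────────────┐
│A → → ↓      │
├─────╴ ┌─────┤
│↓ ← ← ↲│     │
│ ┌─────┤ ┌─╴ │
│↓│     │ │   │
│ └─┬─╴ │ └─┐ │
│↓  │   │   │ │
│ ╶─┤ ╶─┴─╴ │ │
│↳ ↓│       │ │
├─╴ ├───────┤ │
│↓ ↲│↱ → → ↓│ │
│ ╶─┘ ╶───┐ ╵ │
│↳ → ↑    │↳ B│
└─────────┴───┘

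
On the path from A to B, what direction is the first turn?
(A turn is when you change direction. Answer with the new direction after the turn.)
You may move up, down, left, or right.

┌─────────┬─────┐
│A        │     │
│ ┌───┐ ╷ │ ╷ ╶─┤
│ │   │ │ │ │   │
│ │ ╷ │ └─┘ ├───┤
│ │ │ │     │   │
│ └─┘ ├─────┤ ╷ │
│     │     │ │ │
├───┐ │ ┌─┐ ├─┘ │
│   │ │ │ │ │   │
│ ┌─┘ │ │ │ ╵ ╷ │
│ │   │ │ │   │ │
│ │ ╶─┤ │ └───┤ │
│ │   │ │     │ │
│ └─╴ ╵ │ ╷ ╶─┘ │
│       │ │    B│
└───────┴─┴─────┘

Directions: down, down, down, right, right, down, down, left, down, right, down, right, up, up, up, up, right, right, down, down, right, up, right, down, down, down
First turn direction: right

Solution:

┌─────────┬─────┐
│A        │     │
│ ┌───┐ ╷ │ ╷ ╶─┤
│↓│   │ │ │ │   │
│ │ ╷ │ └─┘ ├───┤
│↓│ │ │     │   │
│ └─┘ ├─────┤ ╷ │
│↳ → ↓│↱ → ↓│ │ │
├───┐ │ ┌─┐ ├─┘ │
│   │↓│↑│ │↓│↱ ↓│
│ ┌─┘ │ │ │ ╵ ╷ │
│ │↓ ↲│↑│ │↳ ↑│↓│
│ │ ╶─┤ │ └───┤ │
│ │↳ ↓│↑│     │↓│
│ └─╴ ╵ │ ╷ ╶─┘ │
│    ↳ ↑│ │    B│
└───────┴─┴─────┘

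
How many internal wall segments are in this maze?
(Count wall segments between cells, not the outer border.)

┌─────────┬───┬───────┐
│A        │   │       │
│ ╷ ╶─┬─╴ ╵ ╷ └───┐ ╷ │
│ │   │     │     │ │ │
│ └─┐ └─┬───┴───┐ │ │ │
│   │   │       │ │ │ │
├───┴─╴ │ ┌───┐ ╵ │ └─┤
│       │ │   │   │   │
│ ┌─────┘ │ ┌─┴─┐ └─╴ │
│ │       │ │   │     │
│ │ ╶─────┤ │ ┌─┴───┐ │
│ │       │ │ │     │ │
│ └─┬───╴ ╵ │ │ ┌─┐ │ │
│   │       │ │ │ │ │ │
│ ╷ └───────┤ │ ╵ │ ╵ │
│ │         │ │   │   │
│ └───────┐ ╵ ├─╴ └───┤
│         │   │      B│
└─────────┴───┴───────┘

Counting internal wall segments:
Total internal walls: 80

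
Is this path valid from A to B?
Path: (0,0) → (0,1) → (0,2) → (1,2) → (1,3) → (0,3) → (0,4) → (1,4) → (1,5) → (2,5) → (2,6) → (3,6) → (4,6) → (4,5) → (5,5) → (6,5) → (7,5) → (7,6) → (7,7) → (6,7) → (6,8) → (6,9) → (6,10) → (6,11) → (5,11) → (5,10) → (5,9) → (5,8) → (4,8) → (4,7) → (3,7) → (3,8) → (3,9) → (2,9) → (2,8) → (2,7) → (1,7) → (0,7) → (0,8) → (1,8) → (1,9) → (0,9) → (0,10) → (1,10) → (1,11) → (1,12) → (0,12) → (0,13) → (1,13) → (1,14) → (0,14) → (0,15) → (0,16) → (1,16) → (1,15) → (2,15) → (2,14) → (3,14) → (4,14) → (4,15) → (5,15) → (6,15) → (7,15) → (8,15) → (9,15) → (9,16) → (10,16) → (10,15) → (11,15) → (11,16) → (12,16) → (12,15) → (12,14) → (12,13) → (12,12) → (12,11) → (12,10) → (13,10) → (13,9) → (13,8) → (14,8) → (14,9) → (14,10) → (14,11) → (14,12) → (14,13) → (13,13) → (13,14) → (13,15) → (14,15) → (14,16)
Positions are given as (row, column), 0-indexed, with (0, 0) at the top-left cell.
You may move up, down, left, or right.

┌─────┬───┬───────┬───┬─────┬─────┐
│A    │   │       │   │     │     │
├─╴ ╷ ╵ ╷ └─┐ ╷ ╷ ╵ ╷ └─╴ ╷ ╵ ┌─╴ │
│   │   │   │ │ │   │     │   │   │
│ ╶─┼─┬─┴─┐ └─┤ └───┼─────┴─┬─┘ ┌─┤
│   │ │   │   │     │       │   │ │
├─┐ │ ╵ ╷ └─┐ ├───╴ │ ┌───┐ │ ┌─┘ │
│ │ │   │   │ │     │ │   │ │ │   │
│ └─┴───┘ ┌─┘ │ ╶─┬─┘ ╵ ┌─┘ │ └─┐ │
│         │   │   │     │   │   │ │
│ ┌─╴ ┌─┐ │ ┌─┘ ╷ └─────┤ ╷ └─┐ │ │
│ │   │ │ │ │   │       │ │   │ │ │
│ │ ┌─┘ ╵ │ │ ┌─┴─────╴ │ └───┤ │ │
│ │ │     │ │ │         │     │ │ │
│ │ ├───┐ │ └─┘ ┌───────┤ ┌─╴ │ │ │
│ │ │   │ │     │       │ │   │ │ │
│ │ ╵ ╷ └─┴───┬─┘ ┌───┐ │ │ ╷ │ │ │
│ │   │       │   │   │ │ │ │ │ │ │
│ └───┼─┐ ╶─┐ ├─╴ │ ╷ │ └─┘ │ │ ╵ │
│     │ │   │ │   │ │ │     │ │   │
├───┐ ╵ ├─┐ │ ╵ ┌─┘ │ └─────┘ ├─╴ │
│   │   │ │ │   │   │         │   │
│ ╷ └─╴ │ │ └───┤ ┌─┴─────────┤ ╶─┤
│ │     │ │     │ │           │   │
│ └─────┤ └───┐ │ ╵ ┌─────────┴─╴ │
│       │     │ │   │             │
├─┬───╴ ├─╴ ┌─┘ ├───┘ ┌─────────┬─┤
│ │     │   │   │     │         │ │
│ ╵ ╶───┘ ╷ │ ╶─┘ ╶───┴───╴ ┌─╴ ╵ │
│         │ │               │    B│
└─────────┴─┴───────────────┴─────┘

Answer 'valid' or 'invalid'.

Checking path validity:
Result: All consecutive moves are passable.

valid

Correct solution:

┌─────┬───┬───────┬───┬─────┬─────┐
│A → ↓│↱ ↓│    ↱ ↓│↱ ↓│  ↱ ↓│↱ → ↓│
├─╴ ╷ ╵ ╷ └─┐ ╷ ╷ ╵ ╷ └─╴ ╷ ╵ ┌─╴ │
│   │↳ ↑│↳ ↓│ │↑│↳ ↑│↳ → ↑│↳ ↑│↓ ↲│
│ ╶─┼─┬─┴─┐ └─┤ └───┼─────┴─┬─┘ ┌─┤
│   │ │   │↳ ↓│↑ ← ↰│       │↓ ↲│ │
├─┐ │ ╵ ╷ └─┐ ├───╴ │ ┌───┐ │ ┌─┘ │
│ │ │   │   │↓│↱ → ↑│ │   │ │↓│   │
│ └─┴───┘ ┌─┘ │ ╶─┬─┘ ╵ ┌─┘ │ └─┐ │
│         │↓ ↲│↑ ↰│     │   │↳ ↓│ │
│ ┌─╴ ┌─┐ │ ┌─┘ ╷ └─────┤ ╷ └─┐ │ │
│ │   │ │ │↓│   │↑ ← ← ↰│ │   │↓│ │
│ │ ┌─┘ ╵ │ │ ┌─┴─────╴ │ └───┤ │ │
│ │ │     │↓│ │↱ → → → ↑│     │↓│ │
│ │ ├───┐ │ └─┘ ┌───────┤ ┌─╴ │ │ │
│ │ │   │ │↳ → ↑│       │ │   │↓│ │
│ │ ╵ ╷ └─┴───┬─┘ ┌───┐ │ │ ╷ │ │ │
│ │   │       │   │   │ │ │ │ │↓│ │
│ └───┼─┐ ╶─┐ ├─╴ │ ╷ │ └─┘ │ │ ╵ │
│     │ │   │ │   │ │ │     │ │↳ ↓│
├───┐ ╵ ├─┐ │ ╵ ┌─┘ │ └─────┘ ├─╴ │
│   │   │ │ │   │   │         │↓ ↲│
│ ╷ └─╴ │ │ └───┤ ┌─┴─────────┤ ╶─┤
│ │     │ │     │ │           │↳ ↓│
│ └─────┤ └───┐ │ ╵ ┌─────────┴─╴ │
│       │     │ │   │↓ ← ← ← ← ← ↲│
├─┬───╴ ├─╴ ┌─┘ ├───┘ ┌─────────┬─┤
│ │     │   │   │↓ ← ↲│    ↱ → ↓│ │
│ ╵ ╶───┘ ╷ │ ╶─┘ ╶───┴───╴ ┌─╴ ╵ │
│         │ │    ↳ → → → → ↑│  ↳ B│
└─────────┴─┴───────────────┴─────┘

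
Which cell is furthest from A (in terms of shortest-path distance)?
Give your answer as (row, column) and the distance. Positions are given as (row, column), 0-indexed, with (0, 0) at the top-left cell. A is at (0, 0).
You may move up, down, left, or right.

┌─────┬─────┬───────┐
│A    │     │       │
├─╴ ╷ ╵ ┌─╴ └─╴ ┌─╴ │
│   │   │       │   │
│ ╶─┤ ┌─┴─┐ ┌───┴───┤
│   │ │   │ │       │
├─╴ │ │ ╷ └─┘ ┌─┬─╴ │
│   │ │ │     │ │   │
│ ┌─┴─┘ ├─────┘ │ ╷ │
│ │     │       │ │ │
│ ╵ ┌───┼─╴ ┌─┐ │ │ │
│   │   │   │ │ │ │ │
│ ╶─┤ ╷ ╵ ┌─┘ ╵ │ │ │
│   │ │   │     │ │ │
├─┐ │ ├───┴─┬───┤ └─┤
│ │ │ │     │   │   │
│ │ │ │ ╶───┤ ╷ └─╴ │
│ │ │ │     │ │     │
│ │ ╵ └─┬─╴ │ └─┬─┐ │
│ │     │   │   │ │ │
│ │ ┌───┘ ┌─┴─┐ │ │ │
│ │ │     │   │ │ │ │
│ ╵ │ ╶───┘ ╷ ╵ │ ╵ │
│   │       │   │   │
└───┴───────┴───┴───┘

Computing BFS distances from A to all cells:
Furthest cell: (7, 5)
Distance: 58 steps

Path from A to the furthest cell:

┌─────┬─────┬───────┐
│A ↓  │     │       │
├─╴ ╷ ╵ ┌─╴ └─╴ ┌─╴ │
│↓ ↲│   │       │   │
│ ╶─┤ ┌─┴─┐ ┌───┴───┤
│↳ ↓│ │↱ ↓│ │↱ → → ↓│
├─╴ │ │ ╷ └─┘ ┌─┬─╴ │
│↓ ↲│ │↑│↳ → ↑│ │↓ ↲│
│ ┌─┴─┘ ├─────┘ │ ╷ │
│↓│↱ → ↑│       │↓│ │
│ ╵ ┌───┼─╴ ┌─┐ │ │ │
│↳ ↑│   │   │ │ │↓│ │
│ ╶─┤ ╷ ╵ ┌─┘ ╵ │ │ │
│   │ │   │     │↓│ │
├─┐ │ ├───┴─┬───┤ └─┤
│ │ │ │↱ → B│↓ ↰│↳ ↓│
│ │ │ │ ╶───┤ ╷ └─╴ │
│ │ │ │↑ ← ↰│↓│↑ ← ↲│
│ │ ╵ └─┬─╴ │ └─┬─┐ │
│ │     │↱ ↑│↳ ↓│ │ │
│ │ ┌───┘ ┌─┴─┐ │ │ │
│ │ │↱ → ↑│↓ ↰│↓│ │ │
│ ╵ │ ╶───┘ ╷ ╵ │ ╵ │
│   │↑ ← ← ↲│↑ ↲│   │
└───┴───────┴───┴───┘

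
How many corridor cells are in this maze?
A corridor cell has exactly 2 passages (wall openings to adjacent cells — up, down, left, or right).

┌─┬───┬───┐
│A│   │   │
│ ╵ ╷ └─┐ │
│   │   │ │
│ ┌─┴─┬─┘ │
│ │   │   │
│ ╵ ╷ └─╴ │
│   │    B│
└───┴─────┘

Counting cells with exactly 2 passages:
Total corridor cells: 14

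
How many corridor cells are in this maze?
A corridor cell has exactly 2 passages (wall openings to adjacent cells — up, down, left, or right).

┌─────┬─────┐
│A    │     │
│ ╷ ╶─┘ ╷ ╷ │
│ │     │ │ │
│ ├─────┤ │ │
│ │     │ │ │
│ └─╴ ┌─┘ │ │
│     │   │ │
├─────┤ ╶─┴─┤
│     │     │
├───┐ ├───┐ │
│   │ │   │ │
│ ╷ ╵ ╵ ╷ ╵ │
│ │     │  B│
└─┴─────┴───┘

Counting cells with exactly 2 passages:
Total corridor cells: 32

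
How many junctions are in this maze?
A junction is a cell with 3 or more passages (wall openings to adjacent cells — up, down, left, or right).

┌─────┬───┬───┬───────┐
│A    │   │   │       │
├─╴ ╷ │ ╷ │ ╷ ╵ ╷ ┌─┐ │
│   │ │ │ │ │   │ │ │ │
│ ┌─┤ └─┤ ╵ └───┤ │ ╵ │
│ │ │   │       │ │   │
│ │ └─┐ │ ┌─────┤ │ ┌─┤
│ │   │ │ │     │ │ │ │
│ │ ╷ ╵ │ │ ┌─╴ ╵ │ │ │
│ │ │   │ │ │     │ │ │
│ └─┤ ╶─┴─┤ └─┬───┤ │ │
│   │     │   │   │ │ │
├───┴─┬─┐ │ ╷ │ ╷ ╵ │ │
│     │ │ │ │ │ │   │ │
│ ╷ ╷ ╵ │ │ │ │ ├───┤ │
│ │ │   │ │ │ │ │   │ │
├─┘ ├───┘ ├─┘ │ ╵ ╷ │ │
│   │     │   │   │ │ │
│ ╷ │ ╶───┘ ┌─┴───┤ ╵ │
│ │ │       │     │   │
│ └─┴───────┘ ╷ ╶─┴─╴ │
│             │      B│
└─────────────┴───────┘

Checking each cell for number of passages:

Junctions found (3+ passages):
  (0, 1): 3 passages
  (0, 8): 3 passages
  (2, 4): 3 passages
  (2, 5): 3 passages
  (2, 9): 3 passages
  (3, 1): 3 passages
  (4, 2): 3 passages
  (4, 7): 3 passages
  (5, 5): 3 passages
  (6, 1): 3 passages
  (8, 1): 3 passages
  (9, 7): 3 passages
  (9, 10): 3 passages
Total junctions: 13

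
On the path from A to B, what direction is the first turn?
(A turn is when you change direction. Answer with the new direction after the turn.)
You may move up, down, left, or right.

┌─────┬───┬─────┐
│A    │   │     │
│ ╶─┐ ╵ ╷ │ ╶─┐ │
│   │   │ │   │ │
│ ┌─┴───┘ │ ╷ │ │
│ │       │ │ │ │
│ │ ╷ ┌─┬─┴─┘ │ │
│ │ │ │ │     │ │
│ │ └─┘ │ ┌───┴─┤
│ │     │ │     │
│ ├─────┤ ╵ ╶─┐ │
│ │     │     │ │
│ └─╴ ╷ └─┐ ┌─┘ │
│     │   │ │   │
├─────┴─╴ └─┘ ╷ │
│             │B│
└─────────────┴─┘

Directions: down, down, down, down, down, down, right, right, up, right, down, right, down, right, right, up, right, down
First turn direction: right

Solution:

┌─────┬───┬─────┐
│A    │   │     │
│ ╶─┐ ╵ ╷ │ ╶─┐ │
│↓  │   │ │   │ │
│ ┌─┴───┘ │ ╷ │ │
│↓│       │ │ │ │
│ │ ╷ ┌─┬─┴─┘ │ │
│↓│ │ │ │     │ │
│ │ └─┘ │ ┌───┴─┤
│↓│     │ │     │
│ ├─────┤ ╵ ╶─┐ │
│↓│  ↱ ↓│     │ │
│ └─╴ ╷ └─┐ ┌─┘ │
│↳ → ↑│↳ ↓│ │↱ ↓│
├─────┴─╴ └─┘ ╷ │
│        ↳ → ↑│B│
└─────────────┴─┘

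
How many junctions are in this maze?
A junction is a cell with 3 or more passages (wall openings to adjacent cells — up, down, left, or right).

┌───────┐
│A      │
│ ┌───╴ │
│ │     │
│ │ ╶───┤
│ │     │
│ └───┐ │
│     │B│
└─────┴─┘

Checking each cell for number of passages:

Junctions found (3+ passages):
Total junctions: 0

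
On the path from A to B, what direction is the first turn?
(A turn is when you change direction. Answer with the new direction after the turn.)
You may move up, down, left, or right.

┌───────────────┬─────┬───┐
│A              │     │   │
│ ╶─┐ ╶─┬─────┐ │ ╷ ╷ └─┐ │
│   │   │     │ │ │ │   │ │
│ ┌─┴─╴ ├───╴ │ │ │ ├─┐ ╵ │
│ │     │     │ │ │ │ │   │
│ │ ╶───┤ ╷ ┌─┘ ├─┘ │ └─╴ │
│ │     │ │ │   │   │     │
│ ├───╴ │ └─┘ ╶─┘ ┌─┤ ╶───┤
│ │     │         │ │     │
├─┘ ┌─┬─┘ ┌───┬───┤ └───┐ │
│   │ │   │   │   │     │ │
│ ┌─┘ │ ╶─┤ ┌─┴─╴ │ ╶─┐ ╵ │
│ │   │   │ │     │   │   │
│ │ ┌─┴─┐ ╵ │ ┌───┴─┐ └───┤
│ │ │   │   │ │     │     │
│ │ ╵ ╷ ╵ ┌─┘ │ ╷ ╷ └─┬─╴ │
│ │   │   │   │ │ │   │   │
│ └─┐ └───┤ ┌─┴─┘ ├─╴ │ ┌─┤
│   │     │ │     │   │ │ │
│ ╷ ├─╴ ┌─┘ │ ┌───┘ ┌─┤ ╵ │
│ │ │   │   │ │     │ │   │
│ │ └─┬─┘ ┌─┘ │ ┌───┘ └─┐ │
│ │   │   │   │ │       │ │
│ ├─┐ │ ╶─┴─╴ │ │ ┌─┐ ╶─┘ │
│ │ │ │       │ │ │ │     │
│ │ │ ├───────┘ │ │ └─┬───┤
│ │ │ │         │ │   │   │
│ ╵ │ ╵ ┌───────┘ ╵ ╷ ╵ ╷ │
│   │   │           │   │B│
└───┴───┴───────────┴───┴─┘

Directions: right, right, right, right, right, right, right, down, down, down, left, down, right, right, up, right, up, up, up, right, down, right, down, right, down, left, left, down, right, right, down, down, left, up, left, left, down, right, down, right, right, down, left, down, down, right, down, down, left, left, up, left, left, down, down, down, right, up, right, down, right, up, right, down
First turn direction: down

Solution:

┌───────────────┬─────┬───┐
│A → → → → → → ↓│  ↱ ↓│   │
│ ╶─┐ ╶─┬─────┐ │ ╷ ╷ └─┐ │
│   │   │     │↓│ │↑│↳ ↓│ │
│ ┌─┴─╴ ├───╴ │ │ │ ├─┐ ╵ │
│ │     │     │↓│ │↑│ │↳ ↓│
│ │ ╶───┤ ╷ ┌─┘ ├─┘ │ └─╴ │
│ │     │ │ │↓ ↲│↱ ↑│↓ ← ↲│
│ ├───╴ │ └─┘ ╶─┘ ┌─┤ ╶───┤
│ │     │    ↳ → ↑│ │↳ → ↓│
├─┘ ┌─┬─┘ ┌───┬───┤ └───┐ │
│   │ │   │   │   │↓ ← ↰│↓│
│ ┌─┘ │ ╶─┤ ┌─┴─╴ │ ╶─┐ ╵ │
│ │   │   │ │     │↳ ↓│↑ ↲│
│ │ ┌─┴─┐ ╵ │ ┌───┴─┐ └───┤
│ │ │   │   │ │     │↳ → ↓│
│ │ ╵ ╷ ╵ ┌─┘ │ ╷ ╷ └─┬─╴ │
│ │   │   │   │ │ │   │↓ ↲│
│ └─┐ └───┤ ┌─┴─┘ ├─╴ │ ┌─┤
│   │     │ │     │   │↓│ │
│ ╷ ├─╴ ┌─┘ │ ┌───┘ ┌─┤ ╵ │
│ │ │   │   │ │     │ │↳ ↓│
│ │ └─┬─┘ ┌─┘ │ ┌───┘ └─┐ │
│ │   │   │   │ │↓ ← ↰  │↓│
│ ├─┐ │ ╶─┴─╴ │ │ ┌─┐ ╶─┘ │
│ │ │ │       │ │↓│ │↑ ← ↲│
│ │ │ ├───────┘ │ │ └─┬───┤
│ │ │ │         │↓│↱ ↓│↱ ↓│
│ ╵ │ ╵ ┌───────┘ ╵ ╷ ╵ ╷ │
│   │   │        ↳ ↑│↳ ↑│B│
└───┴───┴───────────┴───┴─┘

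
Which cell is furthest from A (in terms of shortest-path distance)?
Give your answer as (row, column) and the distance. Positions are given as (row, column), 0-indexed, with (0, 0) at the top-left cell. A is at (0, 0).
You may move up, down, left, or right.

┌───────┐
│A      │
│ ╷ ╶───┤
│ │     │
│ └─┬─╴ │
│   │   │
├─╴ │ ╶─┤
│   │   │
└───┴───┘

Computing BFS distances from A to all cells:
Furthest cell: (3, 3)
Distance: 8 steps

Path from A to the furthest cell:

┌───────┐
│A ↓    │
│ ╷ ╶───┤
│ │↳ → ↓│
│ └─┬─╴ │
│   │↓ ↲│
├─╴ │ ╶─┤
│   │↳ B│
└───┴───┘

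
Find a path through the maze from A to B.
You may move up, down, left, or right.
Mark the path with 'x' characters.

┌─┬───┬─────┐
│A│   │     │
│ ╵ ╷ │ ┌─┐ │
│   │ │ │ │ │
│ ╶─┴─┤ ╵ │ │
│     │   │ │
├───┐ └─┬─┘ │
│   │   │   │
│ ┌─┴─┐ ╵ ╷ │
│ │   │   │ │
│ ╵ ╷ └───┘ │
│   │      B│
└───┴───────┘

Finding the shortest path through the maze:
Path length: 12 steps
Directions: down → down → right → right → down → right → down → right → up → right → down → down

Solution:

┌─┬───┬─────┐
│A│   │     │
│ ╵ ╷ │ ┌─┐ │
│x  │ │ │ │ │
│ ╶─┴─┤ ╵ │ │
│x x x│   │ │
├───┐ └─┬─┘ │
│   │x x│x x│
│ ┌─┴─┐ ╵ ╷ │
│ │   │x x│x│
│ ╵ ╷ └───┘ │
│   │      B│
└───┴───────┘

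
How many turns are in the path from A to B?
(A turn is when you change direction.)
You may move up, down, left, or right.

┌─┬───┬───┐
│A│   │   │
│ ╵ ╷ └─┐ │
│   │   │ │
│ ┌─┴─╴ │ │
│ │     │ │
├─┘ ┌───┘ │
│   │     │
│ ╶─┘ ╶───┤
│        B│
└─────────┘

Directions: down, right, up, right, down, right, down, left, left, down, left, down, right, right, right, right
Number of turns: 11

Solution:

┌─┬───┬───┐
│A│↱ ↓│   │
│ ╵ ╷ └─┐ │
│↳ ↑│↳ ↓│ │
│ ┌─┴─╴ │ │
│ │↓ ← ↲│ │
├─┘ ┌───┘ │
│↓ ↲│     │
│ ╶─┘ ╶───┤
│↳ → → → B│
└─────────┘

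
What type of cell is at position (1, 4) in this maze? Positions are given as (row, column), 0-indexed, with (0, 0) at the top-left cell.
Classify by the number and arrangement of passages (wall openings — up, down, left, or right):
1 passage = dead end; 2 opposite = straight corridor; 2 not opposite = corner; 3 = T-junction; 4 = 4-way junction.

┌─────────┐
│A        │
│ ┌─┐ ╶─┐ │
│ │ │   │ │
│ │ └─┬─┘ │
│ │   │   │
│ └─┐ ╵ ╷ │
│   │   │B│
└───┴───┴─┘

Checking cell at (1, 4):
Number of passages: 2
Cell type: straight corridor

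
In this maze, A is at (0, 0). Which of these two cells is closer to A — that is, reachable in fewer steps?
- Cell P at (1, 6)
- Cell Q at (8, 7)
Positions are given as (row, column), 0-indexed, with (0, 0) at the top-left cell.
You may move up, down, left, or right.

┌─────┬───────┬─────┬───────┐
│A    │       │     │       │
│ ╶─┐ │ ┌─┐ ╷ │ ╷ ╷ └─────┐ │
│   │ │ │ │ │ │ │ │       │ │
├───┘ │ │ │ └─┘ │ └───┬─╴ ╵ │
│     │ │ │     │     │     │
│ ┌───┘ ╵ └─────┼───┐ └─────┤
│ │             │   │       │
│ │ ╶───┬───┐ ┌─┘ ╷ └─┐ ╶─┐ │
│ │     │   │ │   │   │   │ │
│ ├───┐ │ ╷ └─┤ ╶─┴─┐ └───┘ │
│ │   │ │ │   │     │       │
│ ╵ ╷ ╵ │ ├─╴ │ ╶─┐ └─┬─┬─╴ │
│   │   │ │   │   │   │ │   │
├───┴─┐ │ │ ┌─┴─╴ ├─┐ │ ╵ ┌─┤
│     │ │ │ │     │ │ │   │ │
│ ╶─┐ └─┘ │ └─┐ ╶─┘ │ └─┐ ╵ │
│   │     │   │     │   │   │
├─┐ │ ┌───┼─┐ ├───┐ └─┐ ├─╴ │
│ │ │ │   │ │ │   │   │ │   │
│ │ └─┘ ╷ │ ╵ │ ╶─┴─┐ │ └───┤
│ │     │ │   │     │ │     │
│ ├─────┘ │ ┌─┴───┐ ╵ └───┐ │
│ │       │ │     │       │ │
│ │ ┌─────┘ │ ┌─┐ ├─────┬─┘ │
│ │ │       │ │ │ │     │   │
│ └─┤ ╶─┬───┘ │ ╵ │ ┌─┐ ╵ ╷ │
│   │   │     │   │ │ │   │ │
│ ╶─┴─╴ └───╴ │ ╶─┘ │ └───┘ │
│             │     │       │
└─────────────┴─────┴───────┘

Shortest path A → P at (1, 6): 29 steps
Shortest path A → Q at (8, 7): 59 steps

P is closer (29 steps vs 59 steps).

Path to P:

┌─────┬───────┬─────┬───────┐
│A → ↓│↱ → → ↓│     │       │
│ ╶─┐ │ ┌─┐ ╷ │ ╷ ╷ └─────┐ │
│   │↓│↑│ │ │P│ │ │       │ │
├───┘ │ │ │ └─┘ │ └───┬─╴ ╵ │
│↓ ← ↲│↑│ │     │     │     │
│ ┌───┘ ╵ └─────┼───┐ └─────┤
│↓│↱ → ↑        │   │       │
│ │ ╶───┬───┐ ┌─┘ ╷ └─┐ ╶─┐ │
│↓│↑ ← ↰│   │ │   │   │   │ │
│ ├───┐ │ ╷ └─┤ ╶─┴─┐ └───┘ │
│↓│↱ ↓│↑│ │   │     │       │
│ ╵ ╷ ╵ │ ├─╴ │ ╶─┐ └─┬─┬─╴ │
│↳ ↑│↳ ↑│ │   │   │   │ │   │
├───┴─┐ │ │ ┌─┴─╴ ├─┐ │ ╵ ┌─┤
│     │ │ │ │     │ │ │   │ │
│ ╶─┐ └─┘ │ └─┐ ╶─┘ │ └─┐ ╵ │
│   │     │   │     │   │   │
├─┐ │ ┌───┼─┐ ├───┐ └─┐ ├─╴ │
│ │ │ │   │ │ │   │   │ │   │
│ │ └─┘ ╷ │ ╵ │ ╶─┴─┐ │ └───┤
│ │     │ │   │     │ │     │
│ ├─────┘ │ ┌─┴───┐ ╵ └───┐ │
│ │       │ │     │       │ │
│ │ ┌─────┘ │ ┌─┐ ├─────┬─┘ │
│ │ │       │ │ │ │     │   │
│ └─┤ ╶─┬───┘ │ ╵ │ ┌─┐ ╵ ╷ │
│   │   │     │   │ │ │   │ │
│ ╶─┴─╴ └───╴ │ ╶─┘ │ └───┘ │
│             │     │       │
└─────────────┴─────┴───────┘

Path to Q:

┌─────┬───────┬─────┬───────┐
│A → ↓│↱ → ↓  │↱ ↓  │       │
│ ╶─┐ │ ┌─┐ ╷ │ ╷ ╷ └─────┐ │
│   │↓│↑│ │↓│ │↑│↓│       │ │
├───┘ │ │ │ └─┘ │ └───┬─╴ ╵ │
│↓ ← ↲│↑│ │↳ → ↑│↳ → ↓│     │
│ ┌───┘ ╵ └─────┼───┐ └─────┤
│↓│↱ → ↑        │↓ ↰│↳ → → ↓│
│ │ ╶───┬───┐ ┌─┘ ╷ └─┐ ╶─┐ │
│↓│↑ ← ↰│   │ │↓ ↲│↑ ↰│   │↓│
│ ├───┐ │ ╷ └─┤ ╶─┴─┐ └───┘ │
│↓│↱ ↓│↑│ │   │↓    │↑ ← ← ↲│
│ ╵ ╷ ╵ │ ├─╴ │ ╶─┐ └─┬─┬─╴ │
│↳ ↑│↳ ↑│ │   │↳ ↓│   │ │   │
├───┴─┐ │ │ ┌─┴─╴ ├─┐ │ ╵ ┌─┤
│     │ │ │ │  ↓ ↲│ │ │   │ │
│ ╶─┐ └─┘ │ └─┐ ╶─┘ │ └─┐ ╵ │
│   │     │   │Q    │   │   │
├─┐ │ ┌───┼─┐ ├───┐ └─┐ ├─╴ │
│ │ │ │   │ │ │   │   │ │   │
│ │ └─┘ ╷ │ ╵ │ ╶─┴─┐ │ └───┤
│ │     │ │   │     │ │     │
│ ├─────┘ │ ┌─┴───┐ ╵ └───┐ │
│ │       │ │     │       │ │
│ │ ┌─────┘ │ ┌─┐ ├─────┬─┘ │
│ │ │       │ │ │ │     │   │
│ └─┤ ╶─┬───┘ │ ╵ │ ┌─┐ ╵ ╷ │
│   │   │     │   │ │ │   │ │
│ ╶─┴─╴ └───╴ │ ╶─┘ │ └───┘ │
│             │     │       │
└─────────────┴─────┴───────┘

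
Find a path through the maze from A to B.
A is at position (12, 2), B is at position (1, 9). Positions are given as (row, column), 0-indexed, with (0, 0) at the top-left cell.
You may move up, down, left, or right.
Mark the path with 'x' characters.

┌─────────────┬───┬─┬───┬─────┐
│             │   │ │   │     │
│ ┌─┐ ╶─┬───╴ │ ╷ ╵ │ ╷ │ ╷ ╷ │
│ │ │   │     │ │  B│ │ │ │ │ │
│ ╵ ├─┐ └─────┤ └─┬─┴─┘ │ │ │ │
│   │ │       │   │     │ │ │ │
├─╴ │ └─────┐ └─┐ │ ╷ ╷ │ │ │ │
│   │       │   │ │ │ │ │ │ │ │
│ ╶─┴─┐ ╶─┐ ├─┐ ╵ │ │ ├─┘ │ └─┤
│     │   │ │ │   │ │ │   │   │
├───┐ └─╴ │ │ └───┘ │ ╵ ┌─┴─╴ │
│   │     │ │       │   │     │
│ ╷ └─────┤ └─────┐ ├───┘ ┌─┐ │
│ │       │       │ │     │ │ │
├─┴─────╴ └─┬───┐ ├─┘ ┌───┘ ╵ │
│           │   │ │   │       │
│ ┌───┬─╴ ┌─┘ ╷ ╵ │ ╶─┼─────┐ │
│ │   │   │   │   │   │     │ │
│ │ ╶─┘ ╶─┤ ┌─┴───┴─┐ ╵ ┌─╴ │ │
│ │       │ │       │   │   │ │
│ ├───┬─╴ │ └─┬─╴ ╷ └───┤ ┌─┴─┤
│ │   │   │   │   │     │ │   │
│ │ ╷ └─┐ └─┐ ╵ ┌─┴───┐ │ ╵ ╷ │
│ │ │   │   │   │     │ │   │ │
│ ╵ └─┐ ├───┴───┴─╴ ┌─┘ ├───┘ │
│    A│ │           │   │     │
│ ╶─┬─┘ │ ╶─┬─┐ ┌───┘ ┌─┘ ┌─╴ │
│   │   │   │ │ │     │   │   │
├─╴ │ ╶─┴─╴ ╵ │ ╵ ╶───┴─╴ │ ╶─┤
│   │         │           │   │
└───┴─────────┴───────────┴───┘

Finding the shortest path from (12, 2) to (1, 9):
Path length: 90 steps
Directions: left → up → up → right → down → right → down → down → left → down → right → right → right → up → left → up → right → right → right → down → down → right → up → right → right → up → right → up → up → left → left → up → left → down → left → down → left → up → left → up → up → right → up → right → down → right → up → up → left → left → left → up → up → up → left → left → down → right → down → left → left → up → left → left → up → right → up → left → up → up → right → right → down → right → down → right → right → right → down → right → down → right → up → up → left → up → up → right → down → right

Solution:

┌─────────────┬───┬─┬───┬─────┐
│x x x        │x x│ │   │     │
│ ┌─┐ ╶─┬───╴ │ ╷ ╵ │ ╷ │ ╷ ╷ │
│x│ │x x│     │x│x B│ │ │ │ │ │
│ ╵ ├─┐ └─────┤ └─┬─┴─┘ │ │ │ │
│x x│ │x x x x│x x│     │ │ │ │
├─╴ │ └─────┐ └─┐ │ ╷ ╷ │ │ │ │
│x x│  x x x│x x│x│ │ │ │ │ │ │
│ ╶─┴─┐ ╶─┐ ├─┐ ╵ │ │ ├─┘ │ └─┤
│x x x│x x│x│ │x x│ │ │   │   │
├───┐ └─╴ │ │ └───┘ │ ╵ ┌─┴─╴ │
│   │x x x│x│       │   │     │
│ ╷ └─────┤ └─────┐ ├───┘ ┌─┐ │
│ │       │x x x x│ │     │ │ │
├─┴─────╴ └─┬───┐ ├─┘ ┌───┘ ╵ │
│           │x x│x│   │       │
│ ┌───┬─╴ ┌─┘ ╷ ╵ │ ╶─┼─────┐ │
│ │   │   │x x│x x│   │     │ │
│ │ ╶─┘ ╶─┤ ┌─┴───┴─┐ ╵ ┌─╴ │ │
│ │       │x│    x x│   │   │ │
│ ├───┬─╴ │ └─┬─╴ ╷ └───┤ ┌─┴─┤
│ │x x│   │x x│x x│x x x│ │   │
│ │ ╷ └─┐ └─┐ ╵ ┌─┴───┐ │ ╵ ╷ │
│ │x│x x│   │x x│     │x│   │ │
│ ╵ └─┐ ├───┴───┴─╴ ┌─┘ ├───┘ │
│  x A│x│x x x x    │x x│     │
│ ╶─┬─┘ │ ╶─┬─┐ ┌───┘ ┌─┘ ┌─╴ │
│   │x x│x x│ │x│x x x│   │   │
├─╴ │ ╶─┴─╴ ╵ │ ╵ ╶───┴─╴ │ ╶─┤
│   │x x x x  │x x        │   │
└───┴─────────┴───────────┴───┘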